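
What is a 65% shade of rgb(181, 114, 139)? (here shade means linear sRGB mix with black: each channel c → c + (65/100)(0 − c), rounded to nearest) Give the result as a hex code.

#3F2831

Per channel, c → c + 0.65(0 − c):
  R: 181 + 0.65×(0−181) = 181 − 117.65 = 63.35 → 63
  G: 114 + 0.65×(0−114) = 114 − 74.1 = 39.9 → 40
  B: 139 − 90.35 = 48.65 → 49
rgb(63, 40, 49) = #3F2831.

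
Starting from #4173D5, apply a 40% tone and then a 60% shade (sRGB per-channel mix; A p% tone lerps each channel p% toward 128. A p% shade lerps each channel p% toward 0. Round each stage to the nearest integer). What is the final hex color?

#243048

#4173D5 is rgb(65, 115, 213).
Lerp each channel 40% toward 128:
  R: 65 + 0.4×(128−65) = 65 + 25.2 = 90.2 → 90
  G: 115 + 5.2 = 120.2 → 120
  B: 213 + 0.4×(128−213) = 213 − 34 = 179 → 179
After the tone: rgb(90, 120, 179) = #5A78B3.
Per channel, c → c + 0.6(0 − c):
  R: 90 − 54 = 36 → 36
  G: 120 − 72 = 48 → 48
  B: 179 + 0.6×(0−179) = 179 − 107.4 = 71.6 → 72
rgb(36, 48, 72) = #243048.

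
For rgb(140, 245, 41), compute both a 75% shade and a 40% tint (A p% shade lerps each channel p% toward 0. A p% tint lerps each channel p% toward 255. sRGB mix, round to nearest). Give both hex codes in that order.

75% shade:
  R: 140 + 0.75×(0−140) = 140 − 105 = 35 → 35
  G: 245 + 0.75×(0−245) = 245 − 183.75 = 61.25 → 61
  B: 41 + 0.75×(0−41) = 41 − 30.75 = 10.25 → 10
  → #233D0A
40% tint:
  R: 140 + 0.4×(255−140) = 140 + 46 = 186 → 186
  G: 245 + 0.4×(255−245) = 245 + 4 = 249 → 249
  B: 41 + 0.4×(255−41) = 41 + 85.6 = 126.6 → 127
  → #BAF97F

#233D0A, #BAF97F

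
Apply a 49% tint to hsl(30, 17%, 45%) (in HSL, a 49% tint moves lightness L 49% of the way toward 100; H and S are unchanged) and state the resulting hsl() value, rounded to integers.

L moves 49% from 45 toward 100: 45 + 26.95 = 71.95 → 72.
H and S are unchanged.

hsl(30, 17%, 72%)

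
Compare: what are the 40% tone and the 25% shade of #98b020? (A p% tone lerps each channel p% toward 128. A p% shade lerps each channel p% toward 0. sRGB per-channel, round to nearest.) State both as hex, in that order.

#8e9d46, #728418

#98b020 is rgb(152, 176, 32).
40% tone:
  R: 152 − 9.6 = 142.4 → 142
  G: 176 + 0.4×(128−176) = 176 − 19.2 = 156.8 → 157
  B: 32 + 0.4×(128−32) = 32 + 38.4 = 70.4 → 70
  → #8e9d46
25% shade:
  R: 152 + 0.25×(0−152) = 152 − 38 = 114 → 114
  G: 176 + 0.25×(0−176) = 176 − 44 = 132 → 132
  B: 32 + 0.25×(0−32) = 32 − 8 = 24 → 24
  → #728418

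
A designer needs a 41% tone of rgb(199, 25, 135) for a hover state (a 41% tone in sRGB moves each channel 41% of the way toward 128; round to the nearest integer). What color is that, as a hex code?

Lerp each channel 41% toward 128:
  R: 199 + 0.41×(128−199) = 199 − 29.11 = 169.89 → 170
  G: 25 + 0.41×(128−25) = 25 + 42.23 = 67.23 → 67
  B: 135 + 0.41×(128−135) = 135 − 2.87 = 132.13 → 132
rgb(170, 67, 132) = #AA4384.

#AA4384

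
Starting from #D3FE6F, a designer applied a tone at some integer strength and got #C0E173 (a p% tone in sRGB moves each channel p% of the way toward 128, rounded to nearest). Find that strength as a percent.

23%

#D3FE6F is rgb(211, 254, 111); #C0E173 is rgb(192, 225, 115).
On the G channel (widest range): 225 ≈ 254 + (p/100)(128 − 254), so p ≈ 100×(225 − 254)/(128 − 254) = -2900/-126 = 23.02.
p = 23 reproduces all three channels after rounding.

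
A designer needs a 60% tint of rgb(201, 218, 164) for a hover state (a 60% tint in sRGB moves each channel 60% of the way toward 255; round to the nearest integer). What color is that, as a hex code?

Lerp each channel 60% toward 255:
  R: 201 + 32.4 = 233.4 → 233
  G: 218 + 22.2 = 240.2 → 240
  B: 164 + 54.6 = 218.6 → 219
rgb(233, 240, 219) = #E9F0DB.

#E9F0DB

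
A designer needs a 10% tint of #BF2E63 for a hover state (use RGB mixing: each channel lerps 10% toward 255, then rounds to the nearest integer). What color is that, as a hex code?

#C54373

#BF2E63 is rgb(191, 46, 99).
Lerp each channel 10% toward 255:
  R: 191 + 0.1×(255−191) = 191 + 6.4 = 197.4 → 197
  G: 46 + 0.1×(255−46) = 46 + 20.9 = 66.9 → 67
  B: 99 + 15.6 = 114.6 → 115
rgb(197, 67, 115) = #C54373.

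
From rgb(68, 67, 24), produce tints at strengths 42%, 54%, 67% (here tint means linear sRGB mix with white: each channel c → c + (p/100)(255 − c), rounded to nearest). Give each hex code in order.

42%: (68 + 78.54 = 146.54→147, 67 + 78.96 = 145.96→146, 24 + 97.02 = 121.02→121) → #939279
54%: (68 + 100.98 = 168.98→169, 67 + 101.52 = 168.52→169, 24 + 124.74 = 148.74→149) → #a9a995
67%: (68 + 125.29 = 193.29→193, 67 + 125.96 = 192.96→193, 24 + 154.77 = 178.77→179) → #c1c1b3

#939279, #a9a995, #c1c1b3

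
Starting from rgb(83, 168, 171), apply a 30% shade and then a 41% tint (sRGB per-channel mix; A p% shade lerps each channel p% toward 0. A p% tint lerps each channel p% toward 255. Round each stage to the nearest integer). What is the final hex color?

#8baeaf

A 30% shade moves each channel 30% toward 0:
  R: 83 − 24.9 = 58.1 → 58
  G: 168 + 0.3×(0−168) = 168 − 50.4 = 117.6 → 118
  B: 171 + 0.3×(0−171) = 171 − 51.3 = 119.7 → 120
After the shade: rgb(58, 118, 120) = #3a7678.
Per channel, c → c + 0.41(255 − c):
  R: 58 + 80.77 = 138.77 → 139
  G: 118 + 0.41×(255−118) = 118 + 56.17 = 174.17 → 174
  B: 120 + 55.35 = 175.35 → 175
rgb(139, 174, 175) = #8baeaf.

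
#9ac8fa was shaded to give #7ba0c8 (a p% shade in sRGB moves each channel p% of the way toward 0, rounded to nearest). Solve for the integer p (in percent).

#9ac8fa is rgb(154, 200, 250); #7ba0c8 is rgb(123, 160, 200).
On the B channel (widest range): 200 ≈ 250 + (p/100)(0 − 250), so p ≈ 100×(200 − 250)/(0 − 250) = -5000/-250 = 20.00.
p = 20 reproduces all three channels after rounding.

20%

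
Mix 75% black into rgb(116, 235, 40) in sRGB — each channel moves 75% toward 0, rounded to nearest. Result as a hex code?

A 75% shade moves each channel 75% toward 0:
  R: 116 + 0.75×(0−116) = 116 − 87 = 29 → 29
  G: 235 − 176.25 = 58.75 → 59
  B: 40 + 0.75×(0−40) = 40 − 30 = 10 → 10
rgb(29, 59, 10) = #1d3b0a.

#1d3b0a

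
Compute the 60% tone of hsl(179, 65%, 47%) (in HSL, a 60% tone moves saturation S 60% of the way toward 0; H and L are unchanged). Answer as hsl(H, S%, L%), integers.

hsl(179, 26%, 47%)

S moves 60% from 65 toward 0: 65 − 39 = 26 → 26.
H and L are unchanged.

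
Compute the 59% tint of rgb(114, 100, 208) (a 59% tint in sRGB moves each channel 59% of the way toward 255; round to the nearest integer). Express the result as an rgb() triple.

Lerp each channel 59% toward 255:
  R: 114 + 0.59×(255−114) = 114 + 83.19 = 197.19 → 197
  G: 100 + 0.59×(255−100) = 100 + 91.45 = 191.45 → 191
  B: 208 + 27.73 = 235.73 → 236

rgb(197, 191, 236)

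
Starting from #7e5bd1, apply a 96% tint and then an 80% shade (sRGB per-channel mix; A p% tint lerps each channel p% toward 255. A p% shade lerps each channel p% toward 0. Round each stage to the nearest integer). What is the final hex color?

#7e5bd1 is rgb(126, 91, 209).
A 96% tint moves each channel 96% toward 255:
  R: 126 + 123.84 = 249.84 → 250
  G: 91 + 0.96×(255−91) = 91 + 157.44 = 248.44 → 248
  B: 209 + 0.96×(255−209) = 209 + 44.16 = 253.16 → 253
After the tint: rgb(250, 248, 253) = #faf8fd.
Per channel, c → c + 0.8(0 − c):
  R: 250 + 0.8×(0−250) = 250 − 200 = 50 → 50
  G: 248 + 0.8×(0−248) = 248 − 198.4 = 49.6 → 50
  B: 253 − 202.4 = 50.6 → 51
rgb(50, 50, 51) = #323233.

#323233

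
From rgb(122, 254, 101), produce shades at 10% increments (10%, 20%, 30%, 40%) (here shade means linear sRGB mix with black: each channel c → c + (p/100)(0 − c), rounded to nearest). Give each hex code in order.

10%: (122 − 12.2 = 109.8→110, 254 − 25.4 = 228.6→229, 101 − 10.1 = 90.9→91) → #6EE55B
20%: (122 − 24.4 = 97.6→98, 254 − 50.8 = 203.2→203, 101 − 20.2 = 80.8→81) → #62CB51
30%: (122 − 36.6 = 85.4→85, 254 − 76.2 = 177.8→178, 101 − 30.3 = 70.7→71) → #55B247
40%: (122 − 48.8 = 73.2→73, 254 − 101.6 = 152.4→152, 101 − 40.4 = 60.6→61) → #49983D

#6EE55B, #62CB51, #55B247, #49983D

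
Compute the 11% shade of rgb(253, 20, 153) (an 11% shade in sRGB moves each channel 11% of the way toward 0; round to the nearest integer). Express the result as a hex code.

#E11288

Lerp each channel 11% toward 0:
  R: 253 + 0.11×(0−253) = 253 − 27.83 = 225.17 → 225
  G: 20 + 0.11×(0−20) = 20 − 2.2 = 17.8 → 18
  B: 153 + 0.11×(0−153) = 153 − 16.83 = 136.17 → 136
rgb(225, 18, 136) = #E11288.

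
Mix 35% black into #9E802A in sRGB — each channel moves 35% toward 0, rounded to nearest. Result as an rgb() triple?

rgb(103, 83, 27)

#9E802A is rgb(158, 128, 42).
Per channel, c → c + 0.35(0 − c):
  R: 158 + 0.35×(0−158) = 158 − 55.3 = 102.7 → 103
  G: 128 − 44.8 = 83.2 → 83
  B: 42 + 0.35×(0−42) = 42 − 14.7 = 27.3 → 27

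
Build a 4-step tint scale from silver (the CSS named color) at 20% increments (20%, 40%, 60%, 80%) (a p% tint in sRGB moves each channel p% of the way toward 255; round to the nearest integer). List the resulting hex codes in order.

CSS silver is rgb(192, 192, 192).
20%: (192 + 12.6 = 204.6→205, 192 + 12.6 = 204.6→205, 192 + 12.6 = 204.6→205) → #cdcdcd
40%: (192 + 25.2 = 217.2→217, 192 + 25.2 = 217.2→217, 192 + 25.2 = 217.2→217) → #d9d9d9
60%: (192 + 37.8 = 229.8→230, 192 + 37.8 = 229.8→230, 192 + 37.8 = 229.8→230) → #e6e6e6
80%: (192 + 50.4 = 242.4→242, 192 + 50.4 = 242.4→242, 192 + 50.4 = 242.4→242) → #f2f2f2

#cdcdcd, #d9d9d9, #e6e6e6, #f2f2f2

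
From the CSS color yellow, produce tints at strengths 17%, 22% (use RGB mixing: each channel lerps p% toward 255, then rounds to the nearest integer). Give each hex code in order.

CSS yellow is rgb(255, 255, 0).
17%: (255→255, 255→255, 0 + 43.35 = 43.35→43) → #ffff2b
22%: (255→255, 255→255, 0 + 56.1 = 56.1→56) → #ffff38

#ffff2b, #ffff38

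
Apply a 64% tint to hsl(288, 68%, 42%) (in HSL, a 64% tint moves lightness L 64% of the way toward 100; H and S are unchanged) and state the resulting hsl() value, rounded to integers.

L moves 64% from 42 toward 100: 42 + 37.12 = 79.12 → 79.
H and S are unchanged.

hsl(288, 68%, 79%)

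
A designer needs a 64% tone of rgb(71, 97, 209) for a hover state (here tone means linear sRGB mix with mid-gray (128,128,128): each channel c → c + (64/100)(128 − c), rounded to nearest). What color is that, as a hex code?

#6B759D

Lerp each channel 64% toward 128:
  R: 71 + 0.64×(128−71) = 71 + 36.48 = 107.48 → 107
  G: 97 + 0.64×(128−97) = 97 + 19.84 = 116.84 → 117
  B: 209 + 0.64×(128−209) = 209 − 51.84 = 157.16 → 157
rgb(107, 117, 157) = #6B759D.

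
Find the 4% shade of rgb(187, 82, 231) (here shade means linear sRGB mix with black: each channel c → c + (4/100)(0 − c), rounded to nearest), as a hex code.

A 4% shade moves each channel 4% toward 0:
  R: 187 − 7.48 = 179.52 → 180
  G: 82 + 0.04×(0−82) = 82 − 3.28 = 78.72 → 79
  B: 231 − 9.24 = 221.76 → 222
rgb(180, 79, 222) = #B44FDE.

#B44FDE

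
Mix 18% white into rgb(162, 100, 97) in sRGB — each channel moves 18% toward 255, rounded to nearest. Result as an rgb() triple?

Lerp each channel 18% toward 255:
  R: 162 + 0.18×(255−162) = 162 + 16.74 = 178.74 → 179
  G: 100 + 0.18×(255−100) = 100 + 27.9 = 127.9 → 128
  B: 97 + 0.18×(255−97) = 97 + 28.44 = 125.44 → 125

rgb(179, 128, 125)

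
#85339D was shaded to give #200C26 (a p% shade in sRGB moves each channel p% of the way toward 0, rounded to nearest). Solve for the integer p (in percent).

#85339D is rgb(133, 51, 157); #200C26 is rgb(32, 12, 38).
On the B channel (widest range): 38 ≈ 157 + (p/100)(0 − 157), so p ≈ 100×(38 − 157)/(0 − 157) = -11900/-157 = 75.80.
p = 76 reproduces all three channels after rounding.

76%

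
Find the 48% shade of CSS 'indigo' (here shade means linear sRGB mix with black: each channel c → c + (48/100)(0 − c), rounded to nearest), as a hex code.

#270044

CSS indigo is rgb(75, 0, 130).
Per channel, c → c + 0.48(0 − c):
  R: 75 − 36 = 39 → 39
  G: 0 + 0.48×(0−0) = 0 + 0 = 0 → 0
  B: 130 − 62.4 = 67.6 → 68
rgb(39, 0, 68) = #270044.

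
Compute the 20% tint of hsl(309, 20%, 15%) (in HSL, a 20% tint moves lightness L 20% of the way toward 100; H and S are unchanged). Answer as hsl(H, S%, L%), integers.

hsl(309, 20%, 32%)

L moves 20% from 15 toward 100: 15 + 17 = 32 → 32.
H and S are unchanged.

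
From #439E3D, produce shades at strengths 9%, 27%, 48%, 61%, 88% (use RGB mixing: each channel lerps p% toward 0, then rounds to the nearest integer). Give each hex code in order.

#439E3D is rgb(67, 158, 61).
9%: (67 − 6.03 = 60.97→61, 158 − 14.22 = 143.78→144, 61 − 5.49 = 55.51→56) → #3D9038
27%: (67 − 18.09 = 48.91→49, 158 − 42.66 = 115.34→115, 61 − 16.47 = 44.53→45) → #31732D
48%: (67 − 32.16 = 34.84→35, 158 − 75.84 = 82.16→82, 61 − 29.28 = 31.72→32) → #235220
61%: (67 − 40.87 = 26.13→26, 158 − 96.38 = 61.62→62, 61 − 37.21 = 23.79→24) → #1A3E18
88%: (67 − 58.96 = 8.04→8, 158 − 139.04 = 18.96→19, 61 − 53.68 = 7.32→7) → #081307

#3D9038, #31732D, #235220, #1A3E18, #081307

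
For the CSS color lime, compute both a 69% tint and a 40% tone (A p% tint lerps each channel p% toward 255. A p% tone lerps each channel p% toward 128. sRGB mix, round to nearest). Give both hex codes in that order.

CSS lime is rgb(0, 255, 0).
69% tint:
  R: 0 + 0.69×(255−0) = 0 + 175.95 = 175.95 → 176
  G: 255 + 0.69×(255−255) = 255 + 0 = 255 → 255
  B: 0 + 175.95 = 175.95 → 176
  → #B0FFB0
40% tone:
  R: 0 + 51.2 = 51.2 → 51
  G: 255 + 0.4×(128−255) = 255 − 50.8 = 204.2 → 204
  B: 0 + 0.4×(128−0) = 0 + 51.2 = 51.2 → 51
  → #33CC33

#B0FFB0, #33CC33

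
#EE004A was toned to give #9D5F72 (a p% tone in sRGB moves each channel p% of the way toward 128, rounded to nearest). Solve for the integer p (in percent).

#EE004A is rgb(238, 0, 74); #9D5F72 is rgb(157, 95, 114).
On the G channel (widest range): 95 ≈ 0 + (p/100)(128 − 0), so p ≈ 100×(95 − 0)/(128 − 0) = 9500/128 = 74.22.
p = 74 reproduces all three channels after rounding.

74%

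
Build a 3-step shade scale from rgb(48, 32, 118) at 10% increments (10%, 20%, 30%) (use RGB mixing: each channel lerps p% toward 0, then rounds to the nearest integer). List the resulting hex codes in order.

10%: (48 − 4.8 = 43.2→43, 32 − 3.2 = 28.8→29, 118 − 11.8 = 106.2→106) → #2b1d6a
20%: (48 − 9.6 = 38.4→38, 32 − 6.4 = 25.6→26, 118 − 23.6 = 94.4→94) → #261a5e
30%: (48 − 14.4 = 33.6→34, 32 − 9.6 = 22.4→22, 118 − 35.4 = 82.6→83) → #221653

#2b1d6a, #261a5e, #221653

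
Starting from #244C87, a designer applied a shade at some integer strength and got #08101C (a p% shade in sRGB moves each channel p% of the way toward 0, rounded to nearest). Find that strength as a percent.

#244C87 is rgb(36, 76, 135); #08101C is rgb(8, 16, 28).
On the B channel (widest range): 28 ≈ 135 + (p/100)(0 − 135), so p ≈ 100×(28 − 135)/(0 − 135) = -10700/-135 = 79.26.
p = 79 reproduces all three channels after rounding.

79%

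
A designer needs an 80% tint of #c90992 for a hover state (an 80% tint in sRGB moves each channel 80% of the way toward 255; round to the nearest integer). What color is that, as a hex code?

#c90992 is rgb(201, 9, 146).
Per channel, c → c + 0.8(255 − c):
  R: 201 + 0.8×(255−201) = 201 + 43.2 = 244.2 → 244
  G: 9 + 0.8×(255−9) = 9 + 196.8 = 205.8 → 206
  B: 146 + 87.2 = 233.2 → 233
rgb(244, 206, 233) = #f4cee9.

#f4cee9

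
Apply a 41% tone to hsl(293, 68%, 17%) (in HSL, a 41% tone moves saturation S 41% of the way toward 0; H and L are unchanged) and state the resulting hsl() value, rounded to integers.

S moves 41% from 68 toward 0: 68 − 27.88 = 40.12 → 40.
H and L are unchanged.

hsl(293, 40%, 17%)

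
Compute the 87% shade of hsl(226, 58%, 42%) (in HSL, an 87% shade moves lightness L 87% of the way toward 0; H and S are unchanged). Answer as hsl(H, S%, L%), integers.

hsl(226, 58%, 5%)

L moves 87% from 42 toward 0: 42 − 36.54 = 5.46 → 5.
H and S are unchanged.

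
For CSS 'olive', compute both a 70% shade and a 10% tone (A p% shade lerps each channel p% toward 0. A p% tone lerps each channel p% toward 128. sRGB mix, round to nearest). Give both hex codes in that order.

#262600, #80800D

CSS olive is rgb(128, 128, 0).
70% shade:
  R: 128 − 89.6 = 38.4 → 38
  G: 128 − 89.6 = 38.4 → 38
  B: 0 + 0.7×(0−0) = 0 + 0 = 0 → 0
  → #262600
10% tone:
  R: 128 + 0.1×(128−128) = 128 + 0 = 128 → 128
  G: 128 + 0 = 128 → 128
  B: 0 + 0.1×(128−0) = 0 + 12.8 = 12.8 → 13
  → #80800D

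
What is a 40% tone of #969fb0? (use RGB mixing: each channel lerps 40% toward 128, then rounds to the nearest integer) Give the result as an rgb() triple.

rgb(141, 147, 157)

#969fb0 is rgb(150, 159, 176).
Lerp each channel 40% toward 128:
  R: 150 + 0.4×(128−150) = 150 − 8.8 = 141.2 → 141
  G: 159 + 0.4×(128−159) = 159 − 12.4 = 146.6 → 147
  B: 176 − 19.2 = 156.8 → 157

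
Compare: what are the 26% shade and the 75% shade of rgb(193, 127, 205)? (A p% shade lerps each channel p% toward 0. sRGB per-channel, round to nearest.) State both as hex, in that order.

26% shade:
  R: 193 + 0.26×(0−193) = 193 − 50.18 = 142.82 → 143
  G: 127 + 0.26×(0−127) = 127 − 33.02 = 93.98 → 94
  B: 205 + 0.26×(0−205) = 205 − 53.3 = 151.7 → 152
  → #8f5e98
75% shade:
  R: 193 − 144.75 = 48.25 → 48
  G: 127 − 95.25 = 31.75 → 32
  B: 205 + 0.75×(0−205) = 205 − 153.75 = 51.25 → 51
  → #302033

#8f5e98, #302033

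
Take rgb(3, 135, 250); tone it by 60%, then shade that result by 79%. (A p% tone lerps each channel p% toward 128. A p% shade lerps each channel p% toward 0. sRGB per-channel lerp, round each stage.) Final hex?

#101C25

Lerp each channel 60% toward 128:
  R: 3 + 75 = 78 → 78
  G: 135 + 0.6×(128−135) = 135 − 4.2 = 130.8 → 131
  B: 250 + 0.6×(128−250) = 250 − 73.2 = 176.8 → 177
After the tone: rgb(78, 131, 177) = #4E83B1.
Lerp each channel 79% toward 0:
  R: 78 − 61.62 = 16.38 → 16
  G: 131 + 0.79×(0−131) = 131 − 103.49 = 27.51 → 28
  B: 177 + 0.79×(0−177) = 177 − 139.83 = 37.17 → 37
rgb(16, 28, 37) = #101C25.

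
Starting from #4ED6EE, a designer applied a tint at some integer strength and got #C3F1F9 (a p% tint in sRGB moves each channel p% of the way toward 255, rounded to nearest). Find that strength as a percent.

66%

#4ED6EE is rgb(78, 214, 238); #C3F1F9 is rgb(195, 241, 249).
On the R channel (widest range): 195 ≈ 78 + (p/100)(255 − 78), so p ≈ 100×(195 − 78)/(255 − 78) = 11700/177 = 66.10.
p = 66 reproduces all three channels after rounding.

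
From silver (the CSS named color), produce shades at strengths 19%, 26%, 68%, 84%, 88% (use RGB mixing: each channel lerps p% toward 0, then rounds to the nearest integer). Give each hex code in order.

CSS silver is rgb(192, 192, 192).
19%: (192 − 36.48 = 155.52→156, 192 − 36.48 = 155.52→156, 192 − 36.48 = 155.52→156) → #9c9c9c
26%: (192 − 49.92 = 142.08→142, 192 − 49.92 = 142.08→142, 192 − 49.92 = 142.08→142) → #8e8e8e
68%: (192 − 130.56 = 61.44→61, 192 − 130.56 = 61.44→61, 192 − 130.56 = 61.44→61) → #3d3d3d
84%: (192 − 161.28 = 30.72→31, 192 − 161.28 = 30.72→31, 192 − 161.28 = 30.72→31) → #1f1f1f
88%: (192 − 168.96 = 23.04→23, 192 − 168.96 = 23.04→23, 192 − 168.96 = 23.04→23) → #171717

#9c9c9c, #8e8e8e, #3d3d3d, #1f1f1f, #171717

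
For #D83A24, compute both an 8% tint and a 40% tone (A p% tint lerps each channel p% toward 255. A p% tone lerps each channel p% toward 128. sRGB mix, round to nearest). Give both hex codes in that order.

#D83A24 is rgb(216, 58, 36).
8% tint:
  R: 216 + 3.12 = 219.12 → 219
  G: 58 + 0.08×(255−58) = 58 + 15.76 = 73.76 → 74
  B: 36 + 0.08×(255−36) = 36 + 17.52 = 53.52 → 54
  → #DB4A36
40% tone:
  R: 216 + 0.4×(128−216) = 216 − 35.2 = 180.8 → 181
  G: 58 + 28 = 86 → 86
  B: 36 + 36.8 = 72.8 → 73
  → #B55649

#DB4A36, #B55649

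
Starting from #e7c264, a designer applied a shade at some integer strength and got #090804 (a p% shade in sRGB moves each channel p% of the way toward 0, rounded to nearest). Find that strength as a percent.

96%

#e7c264 is rgb(231, 194, 100); #090804 is rgb(9, 8, 4).
On the R channel (widest range): 9 ≈ 231 + (p/100)(0 − 231), so p ≈ 100×(9 − 231)/(0 − 231) = -22200/-231 = 96.10.
p = 96 reproduces all three channels after rounding.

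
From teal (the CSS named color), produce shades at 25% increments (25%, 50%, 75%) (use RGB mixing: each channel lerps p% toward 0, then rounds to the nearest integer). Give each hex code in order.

CSS teal is rgb(0, 128, 128).
25%: (0→0, 128 − 32 = 96→96, 128 − 32 = 96→96) → #006060
50%: (0→0, 128 − 64 = 64→64, 128 − 64 = 64→64) → #004040
75%: (0→0, 128 − 96 = 32→32, 128 − 96 = 32→32) → #002020

#006060, #004040, #002020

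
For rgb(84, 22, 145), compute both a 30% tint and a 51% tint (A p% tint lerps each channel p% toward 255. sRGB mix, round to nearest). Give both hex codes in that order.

#875cb2, #ab8dc9

30% tint:
  R: 84 + 0.3×(255−84) = 84 + 51.3 = 135.3 → 135
  G: 22 + 69.9 = 91.9 → 92
  B: 145 + 0.3×(255−145) = 145 + 33 = 178 → 178
  → #875cb2
51% tint:
  R: 84 + 0.51×(255−84) = 84 + 87.21 = 171.21 → 171
  G: 22 + 118.83 = 140.83 → 141
  B: 145 + 0.51×(255−145) = 145 + 56.1 = 201.1 → 201
  → #ab8dc9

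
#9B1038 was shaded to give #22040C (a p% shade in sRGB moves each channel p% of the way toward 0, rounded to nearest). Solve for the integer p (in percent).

78%

#9B1038 is rgb(155, 16, 56); #22040C is rgb(34, 4, 12).
On the R channel (widest range): 34 ≈ 155 + (p/100)(0 − 155), so p ≈ 100×(34 − 155)/(0 − 155) = -12100/-155 = 78.06.
p = 78 reproduces all three channels after rounding.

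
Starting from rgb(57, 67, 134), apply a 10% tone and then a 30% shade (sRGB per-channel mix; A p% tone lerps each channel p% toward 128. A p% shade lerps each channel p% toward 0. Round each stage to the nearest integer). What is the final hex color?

#2D335D

Lerp each channel 10% toward 128:
  R: 57 + 7.1 = 64.1 → 64
  G: 67 + 0.1×(128−67) = 67 + 6.1 = 73.1 → 73
  B: 134 − 0.6 = 133.4 → 133
After the tone: rgb(64, 73, 133) = #404985.
Per channel, c → c + 0.3(0 − c):
  R: 64 + 0.3×(0−64) = 64 − 19.2 = 44.8 → 45
  G: 73 + 0.3×(0−73) = 73 − 21.9 = 51.1 → 51
  B: 133 + 0.3×(0−133) = 133 − 39.9 = 93.1 → 93
rgb(45, 51, 93) = #2D335D.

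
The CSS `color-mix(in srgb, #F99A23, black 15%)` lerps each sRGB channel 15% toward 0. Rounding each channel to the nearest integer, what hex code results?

#F99A23 is rgb(249, 154, 35).
Per channel, c → c + 0.15(0 − c):
  R: 249 − 37.35 = 211.65 → 212
  G: 154 + 0.15×(0−154) = 154 − 23.1 = 130.9 → 131
  B: 35 − 5.25 = 29.75 → 30
rgb(212, 131, 30) = #D4831E.

#D4831E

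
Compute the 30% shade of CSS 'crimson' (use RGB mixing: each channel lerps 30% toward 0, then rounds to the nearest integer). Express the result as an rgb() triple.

rgb(154, 14, 42)

CSS crimson is rgb(220, 20, 60).
A 30% shade moves each channel 30% toward 0:
  R: 220 − 66 = 154 → 154
  G: 20 − 6 = 14 → 14
  B: 60 + 0.3×(0−60) = 60 − 18 = 42 → 42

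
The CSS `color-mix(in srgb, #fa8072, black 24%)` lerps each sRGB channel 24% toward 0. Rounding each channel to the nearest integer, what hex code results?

#fa8072 is rgb(250, 128, 114).
A 24% shade moves each channel 24% toward 0:
  R: 250 − 60 = 190 → 190
  G: 128 + 0.24×(0−128) = 128 − 30.72 = 97.28 → 97
  B: 114 + 0.24×(0−114) = 114 − 27.36 = 86.64 → 87
rgb(190, 97, 87) = #be6157.

#be6157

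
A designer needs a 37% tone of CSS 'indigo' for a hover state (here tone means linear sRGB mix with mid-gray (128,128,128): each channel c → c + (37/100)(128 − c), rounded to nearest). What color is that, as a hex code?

#5F2F81

CSS indigo is rgb(75, 0, 130).
Per channel, c → c + 0.37(128 − c):
  R: 75 + 19.61 = 94.61 → 95
  G: 0 + 47.36 = 47.36 → 47
  B: 130 − 0.74 = 129.26 → 129
rgb(95, 47, 129) = #5F2F81.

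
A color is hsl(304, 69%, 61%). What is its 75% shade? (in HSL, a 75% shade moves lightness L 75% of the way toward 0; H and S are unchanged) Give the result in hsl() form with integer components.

L moves 75% from 61 toward 0: 61 − 45.75 = 15.25 → 15.
H and S are unchanged.

hsl(304, 69%, 15%)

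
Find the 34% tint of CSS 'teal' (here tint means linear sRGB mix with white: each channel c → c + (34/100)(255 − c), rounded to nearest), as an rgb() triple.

CSS teal is rgb(0, 128, 128).
Lerp each channel 34% toward 255:
  R: 0 + 0.34×(255−0) = 0 + 86.7 = 86.7 → 87
  G: 128 + 0.34×(255−128) = 128 + 43.18 = 171.18 → 171
  B: 128 + 43.18 = 171.18 → 171

rgb(87, 171, 171)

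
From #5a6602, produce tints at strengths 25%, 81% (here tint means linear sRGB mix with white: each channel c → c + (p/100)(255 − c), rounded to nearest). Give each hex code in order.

#5a6602 is rgb(90, 102, 2).
25%: (90 + 41.25 = 131.25→131, 102 + 38.25 = 140.25→140, 2 + 63.25 = 65.25→65) → #838c41
81%: (90 + 133.65 = 223.65→224, 102 + 123.93 = 225.93→226, 2 + 204.93 = 206.93→207) → #e0e2cf

#838c41, #e0e2cf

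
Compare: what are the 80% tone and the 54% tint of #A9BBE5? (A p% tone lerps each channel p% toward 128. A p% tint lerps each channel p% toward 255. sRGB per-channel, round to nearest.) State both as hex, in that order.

#888C94, #D7E0F3

#A9BBE5 is rgb(169, 187, 229).
80% tone:
  R: 169 + 0.8×(128−169) = 169 − 32.8 = 136.2 → 136
  G: 187 + 0.8×(128−187) = 187 − 47.2 = 139.8 → 140
  B: 229 − 80.8 = 148.2 → 148
  → #888C94
54% tint:
  R: 169 + 0.54×(255−169) = 169 + 46.44 = 215.44 → 215
  G: 187 + 0.54×(255−187) = 187 + 36.72 = 223.72 → 224
  B: 229 + 14.04 = 243.04 → 243
  → #D7E0F3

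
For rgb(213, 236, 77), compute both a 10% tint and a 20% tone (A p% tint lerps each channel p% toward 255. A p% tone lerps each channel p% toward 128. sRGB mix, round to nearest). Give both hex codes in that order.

#d9ee5f, #c4d657

10% tint:
  R: 213 + 4.2 = 217.2 → 217
  G: 236 + 1.9 = 237.9 → 238
  B: 77 + 0.1×(255−77) = 77 + 17.8 = 94.8 → 95
  → #d9ee5f
20% tone:
  R: 213 + 0.2×(128−213) = 213 − 17 = 196 → 196
  G: 236 − 21.6 = 214.4 → 214
  B: 77 + 0.2×(128−77) = 77 + 10.2 = 87.2 → 87
  → #c4d657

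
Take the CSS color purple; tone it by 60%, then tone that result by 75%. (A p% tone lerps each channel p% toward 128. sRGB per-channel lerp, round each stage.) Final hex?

#807380

CSS purple is rgb(128, 0, 128).
A 60% tone moves each channel 60% toward 128:
  R: 128 + 0 = 128 → 128
  G: 0 + 0.6×(128−0) = 0 + 76.8 = 76.8 → 77
  B: 128 + 0.6×(128−128) = 128 + 0 = 128 → 128
After the tone: rgb(128, 77, 128) = #804D80.
A 75% tone moves each channel 75% toward 128:
  R: 128 + 0 = 128 → 128
  G: 77 + 0.75×(128−77) = 77 + 38.25 = 115.25 → 115
  B: 128 + 0.75×(128−128) = 128 + 0 = 128 → 128
rgb(128, 115, 128) = #807380.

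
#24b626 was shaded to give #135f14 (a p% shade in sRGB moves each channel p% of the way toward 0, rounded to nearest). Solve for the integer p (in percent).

48%

#24b626 is rgb(36, 182, 38); #135f14 is rgb(19, 95, 20).
On the G channel (widest range): 95 ≈ 182 + (p/100)(0 − 182), so p ≈ 100×(95 − 182)/(0 − 182) = -8700/-182 = 47.80.
p = 48 reproduces all three channels after rounding.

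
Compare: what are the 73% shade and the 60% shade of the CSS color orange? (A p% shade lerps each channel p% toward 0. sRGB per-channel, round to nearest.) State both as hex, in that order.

CSS orange is rgb(255, 165, 0).
73% shade:
  R: 255 − 186.15 = 68.85 → 69
  G: 165 − 120.45 = 44.55 → 45
  B: 0 + 0 = 0 → 0
  → #452d00
60% shade:
  R: 255 + 0.6×(0−255) = 255 − 153 = 102 → 102
  G: 165 + 0.6×(0−165) = 165 − 99 = 66 → 66
  B: 0 + 0 = 0 → 0
  → #664200

#452d00, #664200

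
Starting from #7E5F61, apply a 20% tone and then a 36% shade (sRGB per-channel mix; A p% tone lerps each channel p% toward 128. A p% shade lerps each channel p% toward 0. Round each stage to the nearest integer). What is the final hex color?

#514142

#7E5F61 is rgb(126, 95, 97).
Lerp each channel 20% toward 128:
  R: 126 + 0.2×(128−126) = 126 + 0.4 = 126.4 → 126
  G: 95 + 0.2×(128−95) = 95 + 6.6 = 101.6 → 102
  B: 97 + 6.2 = 103.2 → 103
After the tone: rgb(126, 102, 103) = #7E6667.
A 36% shade moves each channel 36% toward 0:
  R: 126 + 0.36×(0−126) = 126 − 45.36 = 80.64 → 81
  G: 102 − 36.72 = 65.28 → 65
  B: 103 + 0.36×(0−103) = 103 − 37.08 = 65.92 → 66
rgb(81, 65, 66) = #514142.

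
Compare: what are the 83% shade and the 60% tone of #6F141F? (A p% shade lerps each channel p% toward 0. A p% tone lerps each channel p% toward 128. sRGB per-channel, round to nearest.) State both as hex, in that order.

#130305, #795559

#6F141F is rgb(111, 20, 31).
83% shade:
  R: 111 − 92.13 = 18.87 → 19
  G: 20 − 16.6 = 3.4 → 3
  B: 31 + 0.83×(0−31) = 31 − 25.73 = 5.27 → 5
  → #130305
60% tone:
  R: 111 + 0.6×(128−111) = 111 + 10.2 = 121.2 → 121
  G: 20 + 64.8 = 84.8 → 85
  B: 31 + 0.6×(128−31) = 31 + 58.2 = 89.2 → 89
  → #795559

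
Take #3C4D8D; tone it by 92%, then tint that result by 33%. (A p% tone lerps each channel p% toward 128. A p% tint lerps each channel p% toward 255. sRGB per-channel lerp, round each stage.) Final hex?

#3C4D8D is rgb(60, 77, 141).
Lerp each channel 92% toward 128:
  R: 60 + 0.92×(128−60) = 60 + 62.56 = 122.56 → 123
  G: 77 + 46.92 = 123.92 → 124
  B: 141 + 0.92×(128−141) = 141 − 11.96 = 129.04 → 129
After the tone: rgb(123, 124, 129) = #7B7C81.
Lerp each channel 33% toward 255:
  R: 123 + 0.33×(255−123) = 123 + 43.56 = 166.56 → 167
  G: 124 + 0.33×(255−124) = 124 + 43.23 = 167.23 → 167
  B: 129 + 41.58 = 170.58 → 171
rgb(167, 167, 171) = #A7A7AB.

#A7A7AB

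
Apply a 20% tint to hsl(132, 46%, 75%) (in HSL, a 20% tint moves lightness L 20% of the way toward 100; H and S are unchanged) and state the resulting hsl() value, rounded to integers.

L moves 20% from 75 toward 100: 75 + 5 = 80 → 80.
H and S are unchanged.

hsl(132, 46%, 80%)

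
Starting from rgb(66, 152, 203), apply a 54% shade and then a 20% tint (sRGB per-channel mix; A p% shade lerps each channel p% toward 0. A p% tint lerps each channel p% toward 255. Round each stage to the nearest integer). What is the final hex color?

#4B6B7D

Per channel, c → c + 0.54(0 − c):
  R: 66 + 0.54×(0−66) = 66 − 35.64 = 30.36 → 30
  G: 152 + 0.54×(0−152) = 152 − 82.08 = 69.92 → 70
  B: 203 + 0.54×(0−203) = 203 − 109.62 = 93.38 → 93
After the shade: rgb(30, 70, 93) = #1E465D.
Per channel, c → c + 0.2(255 − c):
  R: 30 + 0.2×(255−30) = 30 + 45 = 75 → 75
  G: 70 + 0.2×(255−70) = 70 + 37 = 107 → 107
  B: 93 + 0.2×(255−93) = 93 + 32.4 = 125.4 → 125
rgb(75, 107, 125) = #4B6B7D.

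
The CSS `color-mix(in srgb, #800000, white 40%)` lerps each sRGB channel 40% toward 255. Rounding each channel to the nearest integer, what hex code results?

#800000 is rgb(128, 0, 0).
Per channel, c → c + 0.4(255 − c):
  R: 128 + 0.4×(255−128) = 128 + 50.8 = 178.8 → 179
  G: 0 + 0.4×(255−0) = 0 + 102 = 102 → 102
  B: 0 + 0.4×(255−0) = 0 + 102 = 102 → 102
rgb(179, 102, 102) = #b36666.

#b36666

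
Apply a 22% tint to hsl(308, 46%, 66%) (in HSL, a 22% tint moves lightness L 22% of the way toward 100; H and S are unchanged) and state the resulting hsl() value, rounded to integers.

L moves 22% from 66 toward 100: 66 + 7.48 = 73.48 → 73.
H and S are unchanged.

hsl(308, 46%, 73%)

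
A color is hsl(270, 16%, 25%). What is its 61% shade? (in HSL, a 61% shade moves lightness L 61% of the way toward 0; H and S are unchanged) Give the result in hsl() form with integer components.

hsl(270, 16%, 10%)

L moves 61% from 25 toward 0: 25 − 15.25 = 9.75 → 10.
H and S are unchanged.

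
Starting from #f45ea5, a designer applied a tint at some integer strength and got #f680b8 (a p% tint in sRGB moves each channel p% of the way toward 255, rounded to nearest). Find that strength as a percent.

21%

#f45ea5 is rgb(244, 94, 165); #f680b8 is rgb(246, 128, 184).
On the G channel (widest range): 128 ≈ 94 + (p/100)(255 − 94), so p ≈ 100×(128 − 94)/(255 − 94) = 3400/161 = 21.12.
p = 21 reproduces all three channels after rounding.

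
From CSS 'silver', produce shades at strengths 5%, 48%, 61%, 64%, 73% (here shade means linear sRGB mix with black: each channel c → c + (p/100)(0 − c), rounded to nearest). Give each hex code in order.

#B6B6B6, #646464, #4B4B4B, #454545, #343434

CSS silver is rgb(192, 192, 192).
5%: (192 − 9.6 = 182.4→182, 192 − 9.6 = 182.4→182, 192 − 9.6 = 182.4→182) → #B6B6B6
48%: (192 − 92.16 = 99.84→100, 192 − 92.16 = 99.84→100, 192 − 92.16 = 99.84→100) → #646464
61%: (192 − 117.12 = 74.88→75, 192 − 117.12 = 74.88→75, 192 − 117.12 = 74.88→75) → #4B4B4B
64%: (192 − 122.88 = 69.12→69, 192 − 122.88 = 69.12→69, 192 − 122.88 = 69.12→69) → #454545
73%: (192 − 140.16 = 51.84→52, 192 − 140.16 = 51.84→52, 192 − 140.16 = 51.84→52) → #343434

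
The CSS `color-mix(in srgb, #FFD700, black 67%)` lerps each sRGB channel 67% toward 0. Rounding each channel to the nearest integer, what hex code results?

#544700

#FFD700 is rgb(255, 215, 0).
Per channel, c → c + 0.67(0 − c):
  R: 255 + 0.67×(0−255) = 255 − 170.85 = 84.15 → 84
  G: 215 + 0.67×(0−215) = 215 − 144.05 = 70.95 → 71
  B: 0 + 0 = 0 → 0
rgb(84, 71, 0) = #544700.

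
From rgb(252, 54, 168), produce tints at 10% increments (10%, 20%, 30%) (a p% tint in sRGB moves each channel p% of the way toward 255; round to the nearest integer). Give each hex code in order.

10%: (252→252, 54 + 20.1 = 74.1→74, 168 + 8.7 = 176.7→177) → #FC4AB1
20%: (252 + 0.6 = 252.6→253, 54 + 40.2 = 94.2→94, 168 + 17.4 = 185.4→185) → #FD5EB9
30%: (252 + 0.9 = 252.9→253, 54 + 60.3 = 114.3→114, 168 + 26.1 = 194.1→194) → #FD72C2

#FC4AB1, #FD5EB9, #FD72C2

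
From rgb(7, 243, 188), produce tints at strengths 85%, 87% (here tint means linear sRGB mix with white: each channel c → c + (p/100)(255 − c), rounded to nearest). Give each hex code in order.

#DAFDF5, #DFFDF6

85%: (7 + 210.8 = 217.8→218, 243 + 10.2 = 253.2→253, 188 + 56.95 = 244.95→245) → #DAFDF5
87%: (7 + 215.76 = 222.76→223, 243 + 10.44 = 253.44→253, 188 + 58.29 = 246.29→246) → #DFFDF6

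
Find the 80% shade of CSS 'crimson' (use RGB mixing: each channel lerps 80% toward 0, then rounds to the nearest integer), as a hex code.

#2C040C

CSS crimson is rgb(220, 20, 60).
Per channel, c → c + 0.8(0 − c):
  R: 220 + 0.8×(0−220) = 220 − 176 = 44 → 44
  G: 20 + 0.8×(0−20) = 20 − 16 = 4 → 4
  B: 60 − 48 = 12 → 12
rgb(44, 4, 12) = #2C040C.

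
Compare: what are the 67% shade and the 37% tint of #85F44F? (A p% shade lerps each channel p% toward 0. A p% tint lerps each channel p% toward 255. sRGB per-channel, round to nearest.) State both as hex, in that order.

#85F44F is rgb(133, 244, 79).
67% shade:
  R: 133 + 0.67×(0−133) = 133 − 89.11 = 43.89 → 44
  G: 244 + 0.67×(0−244) = 244 − 163.48 = 80.52 → 81
  B: 79 − 52.93 = 26.07 → 26
  → #2C511A
37% tint:
  R: 133 + 45.14 = 178.14 → 178
  G: 244 + 0.37×(255−244) = 244 + 4.07 = 248.07 → 248
  B: 79 + 0.37×(255−79) = 79 + 65.12 = 144.12 → 144
  → #B2F890

#2C511A, #B2F890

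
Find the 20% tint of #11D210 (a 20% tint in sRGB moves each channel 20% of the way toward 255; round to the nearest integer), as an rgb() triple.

rgb(65, 219, 64)

#11D210 is rgb(17, 210, 16).
A 20% tint moves each channel 20% toward 255:
  R: 17 + 47.6 = 64.6 → 65
  G: 210 + 9 = 219 → 219
  B: 16 + 0.2×(255−16) = 16 + 47.8 = 63.8 → 64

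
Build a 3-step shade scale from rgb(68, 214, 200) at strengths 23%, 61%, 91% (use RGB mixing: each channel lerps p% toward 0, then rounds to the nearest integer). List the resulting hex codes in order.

23%: (68 − 15.64 = 52.36→52, 214 − 49.22 = 164.78→165, 200 − 46 = 154→154) → #34A59A
61%: (68 − 41.48 = 26.52→27, 214 − 130.54 = 83.46→83, 200 − 122 = 78→78) → #1B534E
91%: (68 − 61.88 = 6.12→6, 214 − 194.74 = 19.26→19, 200 − 182 = 18→18) → #061312

#34A59A, #1B534E, #061312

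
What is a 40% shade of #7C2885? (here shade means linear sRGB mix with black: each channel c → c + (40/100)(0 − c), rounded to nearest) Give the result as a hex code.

#7C2885 is rgb(124, 40, 133).
A 40% shade moves each channel 40% toward 0:
  R: 124 + 0.4×(0−124) = 124 − 49.6 = 74.4 → 74
  G: 40 − 16 = 24 → 24
  B: 133 + 0.4×(0−133) = 133 − 53.2 = 79.8 → 80
rgb(74, 24, 80) = #4A1850.

#4A1850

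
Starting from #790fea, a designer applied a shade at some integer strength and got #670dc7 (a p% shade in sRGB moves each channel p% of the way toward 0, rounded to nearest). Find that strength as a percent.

15%

#790fea is rgb(121, 15, 234); #670dc7 is rgb(103, 13, 199).
On the B channel (widest range): 199 ≈ 234 + (p/100)(0 − 234), so p ≈ 100×(199 − 234)/(0 − 234) = -3500/-234 = 14.96.
p = 15 reproduces all three channels after rounding.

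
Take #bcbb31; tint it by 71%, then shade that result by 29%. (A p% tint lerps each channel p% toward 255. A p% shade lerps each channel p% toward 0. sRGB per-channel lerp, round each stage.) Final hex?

#bcbb31 is rgb(188, 187, 49).
Per channel, c → c + 0.71(255 − c):
  R: 188 + 47.57 = 235.57 → 236
  G: 187 + 48.28 = 235.28 → 235
  B: 49 + 146.26 = 195.26 → 195
After the tint: rgb(236, 235, 195) = #ecebc3.
Lerp each channel 29% toward 0:
  R: 236 − 68.44 = 167.56 → 168
  G: 235 − 68.15 = 166.85 → 167
  B: 195 − 56.55 = 138.45 → 138
rgb(168, 167, 138) = #a8a78a.

#a8a78a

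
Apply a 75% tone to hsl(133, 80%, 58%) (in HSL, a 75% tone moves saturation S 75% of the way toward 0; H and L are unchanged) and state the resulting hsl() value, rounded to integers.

S moves 75% from 80 toward 0: 80 − 60 = 20 → 20.
H and L are unchanged.

hsl(133, 20%, 58%)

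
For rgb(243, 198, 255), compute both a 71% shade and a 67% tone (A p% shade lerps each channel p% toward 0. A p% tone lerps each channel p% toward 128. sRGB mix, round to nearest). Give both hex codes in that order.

71% shade:
  R: 243 − 172.53 = 70.47 → 70
  G: 198 + 0.71×(0−198) = 198 − 140.58 = 57.42 → 57
  B: 255 − 181.05 = 73.95 → 74
  → #46394A
67% tone:
  R: 243 − 77.05 = 165.95 → 166
  G: 198 − 46.9 = 151.1 → 151
  B: 255 − 85.09 = 169.91 → 170
  → #A697AA

#46394A, #A697AA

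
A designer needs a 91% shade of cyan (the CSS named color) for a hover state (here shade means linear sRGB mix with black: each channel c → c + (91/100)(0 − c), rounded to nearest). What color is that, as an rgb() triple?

rgb(0, 23, 23)

CSS cyan is rgb(0, 255, 255).
Lerp each channel 91% toward 0:
  R: 0 + 0 = 0 → 0
  G: 255 − 232.05 = 22.95 → 23
  B: 255 − 232.05 = 22.95 → 23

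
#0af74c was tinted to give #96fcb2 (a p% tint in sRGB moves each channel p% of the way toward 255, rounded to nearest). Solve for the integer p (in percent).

57%

#0af74c is rgb(10, 247, 76); #96fcb2 is rgb(150, 252, 178).
On the R channel (widest range): 150 ≈ 10 + (p/100)(255 − 10), so p ≈ 100×(150 − 10)/(255 − 10) = 14000/245 = 57.14.
p = 57 reproduces all three channels after rounding.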